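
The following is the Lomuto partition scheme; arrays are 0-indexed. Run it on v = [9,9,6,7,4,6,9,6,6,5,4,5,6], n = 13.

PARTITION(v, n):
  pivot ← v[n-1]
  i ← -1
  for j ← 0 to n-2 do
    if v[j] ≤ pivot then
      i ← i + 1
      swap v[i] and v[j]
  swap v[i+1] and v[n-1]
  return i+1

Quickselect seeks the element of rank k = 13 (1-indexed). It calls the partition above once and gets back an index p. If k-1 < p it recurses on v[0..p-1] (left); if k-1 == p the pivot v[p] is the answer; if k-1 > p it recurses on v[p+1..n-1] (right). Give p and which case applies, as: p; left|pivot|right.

8; right

pivot = v[12] = 6; i = -1
j=0: v[0]=9 > 6 → no swap
j=1: v[1]=9 > 6 → no swap
j=2: v[2]=6 ≤ 6 → i=0, swap v[0],v[2] → [6,9,9,7,4,6,9,6,6,5,4,5,6]
j=3: v[3]=7 > 6 → no swap
j=4: v[4]=4 ≤ 6 → i=1, swap v[1],v[4] → [6,4,9,7,9,6,9,6,6,5,4,5,6]
j=5: v[5]=6 ≤ 6 → i=2, swap v[2],v[5] → [6,4,6,7,9,9,9,6,6,5,4,5,6]
j=6: v[6]=9 > 6 → no swap
j=7: v[7]=6 ≤ 6 → i=3, swap v[3],v[7] → [6,4,6,6,9,9,9,7,6,5,4,5,6]
j=8: v[8]=6 ≤ 6 → i=4, swap v[4],v[8] → [6,4,6,6,6,9,9,7,9,5,4,5,6]
j=9: v[9]=5 ≤ 6 → i=5, swap v[5],v[9] → [6,4,6,6,6,5,9,7,9,9,4,5,6]
j=10: v[10]=4 ≤ 6 → i=6, swap v[6],v[10] → [6,4,6,6,6,5,4,7,9,9,9,5,6]
j=11: v[11]=5 ≤ 6 → i=7, swap v[7],v[11] → [6,4,6,6,6,5,4,5,9,9,9,7,6]
final swap v[8],v[12] → [6,4,6,6,6,5,4,5,6,9,9,7,9]; return 8
p = 8; k-1 = 12 > 8 ⇒ right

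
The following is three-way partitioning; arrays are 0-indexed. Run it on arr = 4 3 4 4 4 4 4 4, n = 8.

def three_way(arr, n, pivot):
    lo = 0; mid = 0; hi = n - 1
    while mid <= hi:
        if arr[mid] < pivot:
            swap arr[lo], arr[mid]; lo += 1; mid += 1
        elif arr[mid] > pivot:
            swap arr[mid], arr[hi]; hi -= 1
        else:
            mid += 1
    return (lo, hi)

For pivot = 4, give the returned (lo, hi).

(1, 7)

lo=0 mid=0 hi=7
4=4: mid=1
3<4: swap(0,1), lo=1 mid=2 ⇒ 3 4 4 4 4 4 4 4
4=4: mid=3
4=4: mid=4
4=4: mid=5
4=4: mid=6
4=4: mid=7
4=4: mid=8
done. lo=1 hi=7; arr=3 4 4 4 4 4 4 4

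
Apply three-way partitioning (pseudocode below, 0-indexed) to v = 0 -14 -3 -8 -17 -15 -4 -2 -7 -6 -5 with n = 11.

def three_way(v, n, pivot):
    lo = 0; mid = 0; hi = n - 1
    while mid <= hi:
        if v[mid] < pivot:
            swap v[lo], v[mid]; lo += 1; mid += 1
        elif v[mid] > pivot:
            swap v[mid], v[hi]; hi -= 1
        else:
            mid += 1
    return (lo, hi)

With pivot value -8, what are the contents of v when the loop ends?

lo=0 mid=0 hi=10
0>-8: swap(0,10), hi=9 ⇒ -5 -14 -3 -8 -17 -15 -4 -2 -7 -6 0
-5>-8: swap(0,9), hi=8 ⇒ -6 -14 -3 -8 -17 -15 -4 -2 -7 -5 0
-6>-8: swap(0,8), hi=7 ⇒ -7 -14 -3 -8 -17 -15 -4 -2 -6 -5 0
-7>-8: swap(0,7), hi=6 ⇒ -2 -14 -3 -8 -17 -15 -4 -7 -6 -5 0
-2>-8: swap(0,6), hi=5 ⇒ -4 -14 -3 -8 -17 -15 -2 -7 -6 -5 0
-4>-8: swap(0,5), hi=4 ⇒ -15 -14 -3 -8 -17 -4 -2 -7 -6 -5 0
-15<-8: swap(0,0), lo=1 mid=1 ⇒ -15 -14 -3 -8 -17 -4 -2 -7 -6 -5 0
-14<-8: swap(1,1), lo=2 mid=2 ⇒ -15 -14 -3 -8 -17 -4 -2 -7 -6 -5 0
-3>-8: swap(2,4), hi=3 ⇒ -15 -14 -17 -8 -3 -4 -2 -7 -6 -5 0
-17<-8: swap(2,2), lo=3 mid=3 ⇒ -15 -14 -17 -8 -3 -4 -2 -7 -6 -5 0
-8=-8: mid=4
done. lo=3 hi=3; v=-15 -14 -17 -8 -3 -4 -2 -7 -6 -5 0

-15 -14 -17 -8 -3 -4 -2 -7 -6 -5 0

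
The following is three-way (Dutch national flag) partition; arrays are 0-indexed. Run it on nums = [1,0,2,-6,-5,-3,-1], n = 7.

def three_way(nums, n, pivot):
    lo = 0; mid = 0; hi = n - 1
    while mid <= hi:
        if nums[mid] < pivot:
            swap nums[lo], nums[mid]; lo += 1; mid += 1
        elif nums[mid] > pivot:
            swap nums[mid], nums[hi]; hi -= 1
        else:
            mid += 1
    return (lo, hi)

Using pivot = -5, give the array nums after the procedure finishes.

[-6,-5,2,0,-3,-1,1]

pivot = -5; lo=0, mid=0, hi=6
nums[mid]=1>-5: swap nums[0],nums[6]; hi=5 → [-1,0,2,-6,-5,-3,1]
nums[mid]=-1>-5: swap nums[0],nums[5]; hi=4 → [-3,0,2,-6,-5,-1,1]
nums[mid]=-3>-5: swap nums[0],nums[4]; hi=3 → [-5,0,2,-6,-3,-1,1]
nums[mid]=-5=-5: mid=1
nums[mid]=0>-5: swap nums[1],nums[3]; hi=2 → [-5,-6,2,0,-3,-1,1]
nums[mid]=-6<-5: swap nums[0],nums[1]; lo=1,mid=2 → [-6,-5,2,0,-3,-1,1]
nums[mid]=2>-5: swap nums[2],nums[2]; hi=1 → [-6,-5,2,0,-3,-1,1]
end: lo=1, hi=1; nums = [-6,-5,2,0,-3,-1,1]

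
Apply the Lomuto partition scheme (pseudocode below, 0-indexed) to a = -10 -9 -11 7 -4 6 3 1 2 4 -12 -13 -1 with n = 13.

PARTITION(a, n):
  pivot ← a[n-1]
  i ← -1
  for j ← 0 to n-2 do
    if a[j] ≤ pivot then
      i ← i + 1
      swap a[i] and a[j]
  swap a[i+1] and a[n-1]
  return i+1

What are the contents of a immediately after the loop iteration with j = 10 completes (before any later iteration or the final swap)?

pivot=-1, i=-1
j=0: -10≤-1, i=0, swap(0,0) ⇒ -10 -9 -11 7 -4 6 3 1 2 4 -12 -13 -1
j=1: -9≤-1, i=1, swap(1,1) ⇒ -10 -9 -11 7 -4 6 3 1 2 4 -12 -13 -1
j=2: -11≤-1, i=2, swap(2,2) ⇒ -10 -9 -11 7 -4 6 3 1 2 4 -12 -13 -1
j=3: 7>-1, skip
j=4: -4≤-1, i=3, swap(3,4) ⇒ -10 -9 -11 -4 7 6 3 1 2 4 -12 -13 -1
j=5: 6>-1, skip
j=6: 3>-1, skip
j=7: 1>-1, skip
j=8: 2>-1, skip
j=9: 4>-1, skip
j=10: -12≤-1, i=4, swap(4,10) ⇒ -10 -9 -11 -4 -12 6 3 1 2 4 7 -13 -1
(after j=10) a = -10 -9 -11 -4 -12 6 3 1 2 4 7 -13 -1

-10 -9 -11 -4 -12 6 3 1 2 4 7 -13 -1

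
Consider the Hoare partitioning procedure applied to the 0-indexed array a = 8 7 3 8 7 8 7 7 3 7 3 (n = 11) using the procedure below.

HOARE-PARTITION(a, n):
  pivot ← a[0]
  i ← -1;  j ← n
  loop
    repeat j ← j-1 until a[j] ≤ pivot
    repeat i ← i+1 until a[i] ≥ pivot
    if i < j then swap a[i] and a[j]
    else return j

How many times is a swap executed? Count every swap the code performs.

3

pivot = a[0] = 8; i = -1, j = 11
j→10 (a[10]=3≤8), i→0 (a[0]=8≥8); i<j, swap → 3 7 3 8 7 8 7 7 3 7 8
j→9 (a[9]=7≤8), i→3 (a[3]=8≥8); i<j, swap → 3 7 3 7 7 8 7 7 3 8 8
j→8 (a[8]=3≤8), i→5 (a[5]=8≥8); i<j, swap → 3 7 3 7 7 3 7 7 8 8 8
j→7, i→8; i≥j, return j=7. a = 3 7 3 7 7 3 7 7 8 8 8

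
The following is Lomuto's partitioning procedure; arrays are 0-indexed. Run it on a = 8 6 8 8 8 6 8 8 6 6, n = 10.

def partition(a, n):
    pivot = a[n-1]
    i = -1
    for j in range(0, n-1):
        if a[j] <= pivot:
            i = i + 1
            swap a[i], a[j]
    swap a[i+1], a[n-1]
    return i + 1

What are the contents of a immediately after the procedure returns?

6 6 6 6 8 8 8 8 8 8

pivot = a[9] = 6; i = -1
j=0: a[0]=8 > 6 → no swap
j=1: a[1]=6 ≤ 6 → i=0, swap a[0],a[1] → 6 8 8 8 8 6 8 8 6 6
j=2: a[2]=8 > 6 → no swap
j=3: a[3]=8 > 6 → no swap
j=4: a[4]=8 > 6 → no swap
j=5: a[5]=6 ≤ 6 → i=1, swap a[1],a[5] → 6 6 8 8 8 8 8 8 6 6
j=6: a[6]=8 > 6 → no swap
j=7: a[7]=8 > 6 → no swap
j=8: a[8]=6 ≤ 6 → i=2, swap a[2],a[8] → 6 6 6 8 8 8 8 8 8 6
final swap a[3],a[9] → 6 6 6 6 8 8 8 8 8 8; return 3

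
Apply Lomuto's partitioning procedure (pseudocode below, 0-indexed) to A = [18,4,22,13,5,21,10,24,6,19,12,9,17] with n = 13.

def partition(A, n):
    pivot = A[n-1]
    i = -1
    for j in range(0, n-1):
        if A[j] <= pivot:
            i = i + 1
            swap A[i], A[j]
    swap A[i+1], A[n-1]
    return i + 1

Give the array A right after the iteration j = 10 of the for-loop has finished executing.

[4,13,5,10,6,12,18,24,22,19,21,9,17]

pivot=17, i=-1
j=0: 18>17, skip
j=1: 4≤17, i=0, swap(0,1) ⇒ [4,18,22,13,5,21,10,24,6,19,12,9,17]
j=2: 22>17, skip
j=3: 13≤17, i=1, swap(1,3) ⇒ [4,13,22,18,5,21,10,24,6,19,12,9,17]
j=4: 5≤17, i=2, swap(2,4) ⇒ [4,13,5,18,22,21,10,24,6,19,12,9,17]
j=5: 21>17, skip
j=6: 10≤17, i=3, swap(3,6) ⇒ [4,13,5,10,22,21,18,24,6,19,12,9,17]
j=7: 24>17, skip
j=8: 6≤17, i=4, swap(4,8) ⇒ [4,13,5,10,6,21,18,24,22,19,12,9,17]
j=9: 19>17, skip
j=10: 12≤17, i=5, swap(5,10) ⇒ [4,13,5,10,6,12,18,24,22,19,21,9,17]
(after j=10) A = [4,13,5,10,6,12,18,24,22,19,21,9,17]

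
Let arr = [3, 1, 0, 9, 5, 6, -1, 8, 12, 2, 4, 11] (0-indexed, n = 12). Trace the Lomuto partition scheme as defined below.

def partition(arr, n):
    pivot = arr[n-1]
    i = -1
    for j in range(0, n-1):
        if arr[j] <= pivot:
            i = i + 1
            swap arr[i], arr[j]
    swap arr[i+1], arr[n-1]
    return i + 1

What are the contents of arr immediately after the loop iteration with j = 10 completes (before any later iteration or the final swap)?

pivot=11, i=-1
j=0: 3≤11, i=0, swap(0,0) ⇒ [3, 1, 0, 9, 5, 6, -1, 8, 12, 2, 4, 11]
j=1: 1≤11, i=1, swap(1,1) ⇒ [3, 1, 0, 9, 5, 6, -1, 8, 12, 2, 4, 11]
j=2: 0≤11, i=2, swap(2,2) ⇒ [3, 1, 0, 9, 5, 6, -1, 8, 12, 2, 4, 11]
j=3: 9≤11, i=3, swap(3,3) ⇒ [3, 1, 0, 9, 5, 6, -1, 8, 12, 2, 4, 11]
j=4: 5≤11, i=4, swap(4,4) ⇒ [3, 1, 0, 9, 5, 6, -1, 8, 12, 2, 4, 11]
j=5: 6≤11, i=5, swap(5,5) ⇒ [3, 1, 0, 9, 5, 6, -1, 8, 12, 2, 4, 11]
j=6: -1≤11, i=6, swap(6,6) ⇒ [3, 1, 0, 9, 5, 6, -1, 8, 12, 2, 4, 11]
j=7: 8≤11, i=7, swap(7,7) ⇒ [3, 1, 0, 9, 5, 6, -1, 8, 12, 2, 4, 11]
j=8: 12>11, skip
j=9: 2≤11, i=8, swap(8,9) ⇒ [3, 1, 0, 9, 5, 6, -1, 8, 2, 12, 4, 11]
j=10: 4≤11, i=9, swap(9,10) ⇒ [3, 1, 0, 9, 5, 6, -1, 8, 2, 4, 12, 11]
(after j=10) arr = [3, 1, 0, 9, 5, 6, -1, 8, 2, 4, 12, 11]

[3, 1, 0, 9, 5, 6, -1, 8, 2, 4, 12, 11]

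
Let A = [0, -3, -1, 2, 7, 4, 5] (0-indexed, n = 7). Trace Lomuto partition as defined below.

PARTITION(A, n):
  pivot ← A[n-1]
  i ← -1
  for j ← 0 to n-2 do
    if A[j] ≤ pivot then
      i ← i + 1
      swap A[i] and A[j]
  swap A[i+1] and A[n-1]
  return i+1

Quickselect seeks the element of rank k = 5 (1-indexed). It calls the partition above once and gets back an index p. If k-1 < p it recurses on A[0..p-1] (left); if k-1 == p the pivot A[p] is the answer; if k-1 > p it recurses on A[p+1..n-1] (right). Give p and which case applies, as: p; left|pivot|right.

pivot=5, i=-1
j=0: 0≤5, i=0, swap(0,0) ⇒ [0, -3, -1, 2, 7, 4, 5]
j=1: -3≤5, i=1, swap(1,1) ⇒ [0, -3, -1, 2, 7, 4, 5]
j=2: -1≤5, i=2, swap(2,2) ⇒ [0, -3, -1, 2, 7, 4, 5]
j=3: 2≤5, i=3, swap(3,3) ⇒ [0, -3, -1, 2, 7, 4, 5]
j=4: 7>5, skip
j=5: 4≤5, i=4, swap(4,5) ⇒ [0, -3, -1, 2, 4, 7, 5]
swap(5,6) ⇒ [0, -3, -1, 2, 4, 5, 7]; return 5
p = 5; k-1 = 4 < 5 ⇒ left

5; left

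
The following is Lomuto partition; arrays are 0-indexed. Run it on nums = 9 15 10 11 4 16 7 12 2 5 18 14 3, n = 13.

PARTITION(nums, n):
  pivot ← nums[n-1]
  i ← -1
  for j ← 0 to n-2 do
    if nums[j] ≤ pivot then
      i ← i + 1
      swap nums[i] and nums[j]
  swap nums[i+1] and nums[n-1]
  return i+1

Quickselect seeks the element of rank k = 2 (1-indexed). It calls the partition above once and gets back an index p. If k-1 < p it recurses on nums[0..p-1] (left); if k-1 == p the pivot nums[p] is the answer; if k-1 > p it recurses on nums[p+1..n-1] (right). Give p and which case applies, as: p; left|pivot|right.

pivot=3, i=-1
j=0: 9>3, skip
j=1: 15>3, skip
j=2: 10>3, skip
j=3: 11>3, skip
j=4: 4>3, skip
j=5: 16>3, skip
j=6: 7>3, skip
j=7: 12>3, skip
j=8: 2≤3, i=0, swap(0,8) ⇒ 2 15 10 11 4 16 7 12 9 5 18 14 3
j=9: 5>3, skip
j=10: 18>3, skip
j=11: 14>3, skip
swap(1,12) ⇒ 2 3 10 11 4 16 7 12 9 5 18 14 15; return 1
p = 1; k-1 = 1 == 1 ⇒ pivot

1; pivot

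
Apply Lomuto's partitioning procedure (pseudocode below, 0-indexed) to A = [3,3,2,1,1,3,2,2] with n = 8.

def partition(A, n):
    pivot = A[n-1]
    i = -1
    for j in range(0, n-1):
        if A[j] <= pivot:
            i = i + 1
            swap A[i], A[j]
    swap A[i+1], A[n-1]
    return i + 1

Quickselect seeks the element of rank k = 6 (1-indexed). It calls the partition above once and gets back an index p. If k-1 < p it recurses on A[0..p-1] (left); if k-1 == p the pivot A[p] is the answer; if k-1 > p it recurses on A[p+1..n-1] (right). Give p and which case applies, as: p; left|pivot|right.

pivot = A[7] = 2; i = -1
j=0: A[0]=3 > 2 → no swap
j=1: A[1]=3 > 2 → no swap
j=2: A[2]=2 ≤ 2 → i=0, swap A[0],A[2] → [2,3,3,1,1,3,2,2]
j=3: A[3]=1 ≤ 2 → i=1, swap A[1],A[3] → [2,1,3,3,1,3,2,2]
j=4: A[4]=1 ≤ 2 → i=2, swap A[2],A[4] → [2,1,1,3,3,3,2,2]
j=5: A[5]=3 > 2 → no swap
j=6: A[6]=2 ≤ 2 → i=3, swap A[3],A[6] → [2,1,1,2,3,3,3,2]
final swap A[4],A[7] → [2,1,1,2,2,3,3,3]; return 4
p = 4; k-1 = 5 > 4 ⇒ right

4; right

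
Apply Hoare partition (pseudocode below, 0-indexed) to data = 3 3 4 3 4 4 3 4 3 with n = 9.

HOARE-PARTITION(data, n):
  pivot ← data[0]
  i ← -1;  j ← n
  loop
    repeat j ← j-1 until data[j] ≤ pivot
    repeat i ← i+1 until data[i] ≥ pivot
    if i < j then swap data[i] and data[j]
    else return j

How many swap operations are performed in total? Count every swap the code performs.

pivot = data[0] = 3; i = -1, j = 9
j→8 (data[8]=3≤3), i→0 (data[0]=3≥3); i<j, swap → 3 3 4 3 4 4 3 4 3
j→6 (data[6]=3≤3), i→1 (data[1]=3≥3); i<j, swap → 3 3 4 3 4 4 3 4 3
j→3 (data[3]=3≤3), i→2 (data[2]=4≥3); i<j, swap → 3 3 3 4 4 4 3 4 3
j→2, i→3; i≥j, return j=2. data = 3 3 3 4 4 4 3 4 3

3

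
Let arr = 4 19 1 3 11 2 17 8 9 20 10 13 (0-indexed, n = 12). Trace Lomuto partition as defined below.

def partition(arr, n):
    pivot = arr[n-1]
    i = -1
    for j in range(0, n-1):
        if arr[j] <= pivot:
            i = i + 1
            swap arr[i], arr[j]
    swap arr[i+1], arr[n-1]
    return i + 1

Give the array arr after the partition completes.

pivot=13, i=-1
j=0: 4≤13, i=0, swap(0,0) ⇒ 4 19 1 3 11 2 17 8 9 20 10 13
j=1: 19>13, skip
j=2: 1≤13, i=1, swap(1,2) ⇒ 4 1 19 3 11 2 17 8 9 20 10 13
j=3: 3≤13, i=2, swap(2,3) ⇒ 4 1 3 19 11 2 17 8 9 20 10 13
j=4: 11≤13, i=3, swap(3,4) ⇒ 4 1 3 11 19 2 17 8 9 20 10 13
j=5: 2≤13, i=4, swap(4,5) ⇒ 4 1 3 11 2 19 17 8 9 20 10 13
j=6: 17>13, skip
j=7: 8≤13, i=5, swap(5,7) ⇒ 4 1 3 11 2 8 17 19 9 20 10 13
j=8: 9≤13, i=6, swap(6,8) ⇒ 4 1 3 11 2 8 9 19 17 20 10 13
j=9: 20>13, skip
j=10: 10≤13, i=7, swap(7,10) ⇒ 4 1 3 11 2 8 9 10 17 20 19 13
swap(8,11) ⇒ 4 1 3 11 2 8 9 10 13 20 19 17; return 8

4 1 3 11 2 8 9 10 13 20 19 17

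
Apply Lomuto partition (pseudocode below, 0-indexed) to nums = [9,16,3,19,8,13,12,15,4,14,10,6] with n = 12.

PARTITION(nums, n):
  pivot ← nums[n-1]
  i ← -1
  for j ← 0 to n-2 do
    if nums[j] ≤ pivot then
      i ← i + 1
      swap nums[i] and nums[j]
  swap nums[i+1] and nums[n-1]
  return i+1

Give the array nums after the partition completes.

pivot = nums[11] = 6; i = -1
j=0: nums[0]=9 > 6 → no swap
j=1: nums[1]=16 > 6 → no swap
j=2: nums[2]=3 ≤ 6 → i=0, swap nums[0],nums[2] → [3,16,9,19,8,13,12,15,4,14,10,6]
j=3: nums[3]=19 > 6 → no swap
j=4: nums[4]=8 > 6 → no swap
j=5: nums[5]=13 > 6 → no swap
j=6: nums[6]=12 > 6 → no swap
j=7: nums[7]=15 > 6 → no swap
j=8: nums[8]=4 ≤ 6 → i=1, swap nums[1],nums[8] → [3,4,9,19,8,13,12,15,16,14,10,6]
j=9: nums[9]=14 > 6 → no swap
j=10: nums[10]=10 > 6 → no swap
final swap nums[2],nums[11] → [3,4,6,19,8,13,12,15,16,14,10,9]; return 2

[3,4,6,19,8,13,12,15,16,14,10,9]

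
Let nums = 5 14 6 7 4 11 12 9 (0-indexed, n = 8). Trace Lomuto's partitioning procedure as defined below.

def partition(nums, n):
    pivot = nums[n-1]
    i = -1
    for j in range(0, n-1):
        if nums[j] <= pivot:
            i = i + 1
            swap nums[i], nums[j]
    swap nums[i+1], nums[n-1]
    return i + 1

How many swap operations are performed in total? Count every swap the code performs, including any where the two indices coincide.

pivot=9, i=-1
j=0: 5≤9, i=0, swap(0,0) ⇒ 5 14 6 7 4 11 12 9
j=1: 14>9, skip
j=2: 6≤9, i=1, swap(1,2) ⇒ 5 6 14 7 4 11 12 9
j=3: 7≤9, i=2, swap(2,3) ⇒ 5 6 7 14 4 11 12 9
j=4: 4≤9, i=3, swap(3,4) ⇒ 5 6 7 4 14 11 12 9
j=5: 11>9, skip
j=6: 12>9, skip
swap(4,7) ⇒ 5 6 7 4 9 11 12 14; return 4

5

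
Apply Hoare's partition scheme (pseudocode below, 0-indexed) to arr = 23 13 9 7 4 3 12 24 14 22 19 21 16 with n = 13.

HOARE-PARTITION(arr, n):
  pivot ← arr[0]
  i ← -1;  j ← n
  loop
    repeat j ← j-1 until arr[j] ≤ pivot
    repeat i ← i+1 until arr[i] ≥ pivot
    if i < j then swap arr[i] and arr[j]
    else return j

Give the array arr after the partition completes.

16 13 9 7 4 3 12 21 14 22 19 24 23

pivot = arr[0] = 23; i = -1, j = 13
j→12 (arr[12]=16≤23), i→0 (arr[0]=23≥23); i<j, swap → 16 13 9 7 4 3 12 24 14 22 19 21 23
j→11 (arr[11]=21≤23), i→7 (arr[7]=24≥23); i<j, swap → 16 13 9 7 4 3 12 21 14 22 19 24 23
j→10, i→11; i≥j, return j=10. arr = 16 13 9 7 4 3 12 21 14 22 19 24 23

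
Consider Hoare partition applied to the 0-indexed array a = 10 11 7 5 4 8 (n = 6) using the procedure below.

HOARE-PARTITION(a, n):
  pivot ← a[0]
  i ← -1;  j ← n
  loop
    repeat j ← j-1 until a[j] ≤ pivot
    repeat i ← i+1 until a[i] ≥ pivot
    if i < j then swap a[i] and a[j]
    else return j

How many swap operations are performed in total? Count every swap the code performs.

pivot = a[0] = 10; i = -1, j = 6
j→5 (a[5]=8≤10), i→0 (a[0]=10≥10); i<j, swap → 8 11 7 5 4 10
j→4 (a[4]=4≤10), i→1 (a[1]=11≥10); i<j, swap → 8 4 7 5 11 10
j→3, i→4; i≥j, return j=3. a = 8 4 7 5 11 10

2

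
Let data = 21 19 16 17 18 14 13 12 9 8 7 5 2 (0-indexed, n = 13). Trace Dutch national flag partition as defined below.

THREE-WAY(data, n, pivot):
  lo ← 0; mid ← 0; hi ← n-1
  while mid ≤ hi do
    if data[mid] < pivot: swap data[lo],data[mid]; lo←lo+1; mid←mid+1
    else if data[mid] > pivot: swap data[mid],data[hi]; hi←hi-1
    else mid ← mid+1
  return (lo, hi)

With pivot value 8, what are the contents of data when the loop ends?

2 5 7 8 14 13 12 9 18 17 16 19 21

pivot = 8; lo=0, mid=0, hi=12
data[mid]=21>8: swap data[0],data[12]; hi=11 → 2 19 16 17 18 14 13 12 9 8 7 5 21
data[mid]=2<8: swap data[0],data[0]; lo=1,mid=1 → 2 19 16 17 18 14 13 12 9 8 7 5 21
data[mid]=19>8: swap data[1],data[11]; hi=10 → 2 5 16 17 18 14 13 12 9 8 7 19 21
data[mid]=5<8: swap data[1],data[1]; lo=2,mid=2 → 2 5 16 17 18 14 13 12 9 8 7 19 21
data[mid]=16>8: swap data[2],data[10]; hi=9 → 2 5 7 17 18 14 13 12 9 8 16 19 21
data[mid]=7<8: swap data[2],data[2]; lo=3,mid=3 → 2 5 7 17 18 14 13 12 9 8 16 19 21
data[mid]=17>8: swap data[3],data[9]; hi=8 → 2 5 7 8 18 14 13 12 9 17 16 19 21
data[mid]=8=8: mid=4
data[mid]=18>8: swap data[4],data[8]; hi=7 → 2 5 7 8 9 14 13 12 18 17 16 19 21
data[mid]=9>8: swap data[4],data[7]; hi=6 → 2 5 7 8 12 14 13 9 18 17 16 19 21
data[mid]=12>8: swap data[4],data[6]; hi=5 → 2 5 7 8 13 14 12 9 18 17 16 19 21
data[mid]=13>8: swap data[4],data[5]; hi=4 → 2 5 7 8 14 13 12 9 18 17 16 19 21
data[mid]=14>8: swap data[4],data[4]; hi=3 → 2 5 7 8 14 13 12 9 18 17 16 19 21
end: lo=3, hi=3; data = 2 5 7 8 14 13 12 9 18 17 16 19 21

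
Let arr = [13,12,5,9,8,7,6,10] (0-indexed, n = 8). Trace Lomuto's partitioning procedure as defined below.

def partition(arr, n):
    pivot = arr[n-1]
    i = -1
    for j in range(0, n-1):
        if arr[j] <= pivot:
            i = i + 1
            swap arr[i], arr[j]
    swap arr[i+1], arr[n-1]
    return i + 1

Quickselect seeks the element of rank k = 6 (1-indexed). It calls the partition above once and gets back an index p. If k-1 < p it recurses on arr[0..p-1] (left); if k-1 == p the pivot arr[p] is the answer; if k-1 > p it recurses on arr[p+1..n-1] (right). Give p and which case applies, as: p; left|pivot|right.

pivot = arr[7] = 10; i = -1
j=0: arr[0]=13 > 10 → no swap
j=1: arr[1]=12 > 10 → no swap
j=2: arr[2]=5 ≤ 10 → i=0, swap arr[0],arr[2] → [5,12,13,9,8,7,6,10]
j=3: arr[3]=9 ≤ 10 → i=1, swap arr[1],arr[3] → [5,9,13,12,8,7,6,10]
j=4: arr[4]=8 ≤ 10 → i=2, swap arr[2],arr[4] → [5,9,8,12,13,7,6,10]
j=5: arr[5]=7 ≤ 10 → i=3, swap arr[3],arr[5] → [5,9,8,7,13,12,6,10]
j=6: arr[6]=6 ≤ 10 → i=4, swap arr[4],arr[6] → [5,9,8,7,6,12,13,10]
final swap arr[5],arr[7] → [5,9,8,7,6,10,13,12]; return 5
p = 5; k-1 = 5 == 5 ⇒ pivot

5; pivot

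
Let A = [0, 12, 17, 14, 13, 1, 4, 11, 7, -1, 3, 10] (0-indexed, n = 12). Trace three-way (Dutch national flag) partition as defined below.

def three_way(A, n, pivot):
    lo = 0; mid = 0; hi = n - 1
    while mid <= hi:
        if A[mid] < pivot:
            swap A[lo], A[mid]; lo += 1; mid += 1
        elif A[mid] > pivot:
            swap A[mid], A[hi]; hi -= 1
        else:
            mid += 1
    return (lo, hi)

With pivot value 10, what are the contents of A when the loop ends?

pivot = 10; lo=0, mid=0, hi=11
A[mid]=0<10: swap A[0],A[0]; lo=1,mid=1 → [0, 12, 17, 14, 13, 1, 4, 11, 7, -1, 3, 10]
A[mid]=12>10: swap A[1],A[11]; hi=10 → [0, 10, 17, 14, 13, 1, 4, 11, 7, -1, 3, 12]
A[mid]=10=10: mid=2
A[mid]=17>10: swap A[2],A[10]; hi=9 → [0, 10, 3, 14, 13, 1, 4, 11, 7, -1, 17, 12]
A[mid]=3<10: swap A[1],A[2]; lo=2,mid=3 → [0, 3, 10, 14, 13, 1, 4, 11, 7, -1, 17, 12]
A[mid]=14>10: swap A[3],A[9]; hi=8 → [0, 3, 10, -1, 13, 1, 4, 11, 7, 14, 17, 12]
A[mid]=-1<10: swap A[2],A[3]; lo=3,mid=4 → [0, 3, -1, 10, 13, 1, 4, 11, 7, 14, 17, 12]
A[mid]=13>10: swap A[4],A[8]; hi=7 → [0, 3, -1, 10, 7, 1, 4, 11, 13, 14, 17, 12]
A[mid]=7<10: swap A[3],A[4]; lo=4,mid=5 → [0, 3, -1, 7, 10, 1, 4, 11, 13, 14, 17, 12]
A[mid]=1<10: swap A[4],A[5]; lo=5,mid=6 → [0, 3, -1, 7, 1, 10, 4, 11, 13, 14, 17, 12]
A[mid]=4<10: swap A[5],A[6]; lo=6,mid=7 → [0, 3, -1, 7, 1, 4, 10, 11, 13, 14, 17, 12]
A[mid]=11>10: swap A[7],A[7]; hi=6 → [0, 3, -1, 7, 1, 4, 10, 11, 13, 14, 17, 12]
end: lo=6, hi=6; A = [0, 3, -1, 7, 1, 4, 10, 11, 13, 14, 17, 12]

[0, 3, -1, 7, 1, 4, 10, 11, 13, 14, 17, 12]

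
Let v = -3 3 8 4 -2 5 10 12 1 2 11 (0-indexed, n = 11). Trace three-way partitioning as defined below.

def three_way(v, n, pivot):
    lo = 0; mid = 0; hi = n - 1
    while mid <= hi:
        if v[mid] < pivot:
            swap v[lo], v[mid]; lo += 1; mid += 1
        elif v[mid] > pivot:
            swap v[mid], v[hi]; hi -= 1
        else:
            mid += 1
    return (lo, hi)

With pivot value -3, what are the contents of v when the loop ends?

pivot = -3; lo=0, mid=0, hi=10
v[mid]=-3=-3: mid=1
v[mid]=3>-3: swap v[1],v[10]; hi=9 → -3 11 8 4 -2 5 10 12 1 2 3
v[mid]=11>-3: swap v[1],v[9]; hi=8 → -3 2 8 4 -2 5 10 12 1 11 3
v[mid]=2>-3: swap v[1],v[8]; hi=7 → -3 1 8 4 -2 5 10 12 2 11 3
v[mid]=1>-3: swap v[1],v[7]; hi=6 → -3 12 8 4 -2 5 10 1 2 11 3
v[mid]=12>-3: swap v[1],v[6]; hi=5 → -3 10 8 4 -2 5 12 1 2 11 3
v[mid]=10>-3: swap v[1],v[5]; hi=4 → -3 5 8 4 -2 10 12 1 2 11 3
v[mid]=5>-3: swap v[1],v[4]; hi=3 → -3 -2 8 4 5 10 12 1 2 11 3
v[mid]=-2>-3: swap v[1],v[3]; hi=2 → -3 4 8 -2 5 10 12 1 2 11 3
v[mid]=4>-3: swap v[1],v[2]; hi=1 → -3 8 4 -2 5 10 12 1 2 11 3
v[mid]=8>-3: swap v[1],v[1]; hi=0 → -3 8 4 -2 5 10 12 1 2 11 3
end: lo=0, hi=0; v = -3 8 4 -2 5 10 12 1 2 11 3

-3 8 4 -2 5 10 12 1 2 11 3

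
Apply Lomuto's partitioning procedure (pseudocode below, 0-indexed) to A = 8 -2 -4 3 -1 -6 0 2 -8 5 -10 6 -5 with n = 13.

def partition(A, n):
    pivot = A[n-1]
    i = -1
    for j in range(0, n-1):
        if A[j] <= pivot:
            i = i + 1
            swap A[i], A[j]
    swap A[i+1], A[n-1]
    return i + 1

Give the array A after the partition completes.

pivot=-5, i=-1
j=0: 8>-5, skip
j=1: -2>-5, skip
j=2: -4>-5, skip
j=3: 3>-5, skip
j=4: -1>-5, skip
j=5: -6≤-5, i=0, swap(0,5) ⇒ -6 -2 -4 3 -1 8 0 2 -8 5 -10 6 -5
j=6: 0>-5, skip
j=7: 2>-5, skip
j=8: -8≤-5, i=1, swap(1,8) ⇒ -6 -8 -4 3 -1 8 0 2 -2 5 -10 6 -5
j=9: 5>-5, skip
j=10: -10≤-5, i=2, swap(2,10) ⇒ -6 -8 -10 3 -1 8 0 2 -2 5 -4 6 -5
j=11: 6>-5, skip
swap(3,12) ⇒ -6 -8 -10 -5 -1 8 0 2 -2 5 -4 6 3; return 3

-6 -8 -10 -5 -1 8 0 2 -2 5 -4 6 3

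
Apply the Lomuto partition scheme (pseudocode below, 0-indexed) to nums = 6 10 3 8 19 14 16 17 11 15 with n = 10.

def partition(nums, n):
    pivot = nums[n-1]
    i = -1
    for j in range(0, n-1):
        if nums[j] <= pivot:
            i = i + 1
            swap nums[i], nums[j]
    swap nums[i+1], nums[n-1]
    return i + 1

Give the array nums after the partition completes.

pivot = nums[9] = 15; i = -1
j=0: nums[0]=6 ≤ 15 → i=0, swap nums[0],nums[0] (no change) → 6 10 3 8 19 14 16 17 11 15
j=1: nums[1]=10 ≤ 15 → i=1, swap nums[1],nums[1] (no change) → 6 10 3 8 19 14 16 17 11 15
j=2: nums[2]=3 ≤ 15 → i=2, swap nums[2],nums[2] (no change) → 6 10 3 8 19 14 16 17 11 15
j=3: nums[3]=8 ≤ 15 → i=3, swap nums[3],nums[3] (no change) → 6 10 3 8 19 14 16 17 11 15
j=4: nums[4]=19 > 15 → no swap
j=5: nums[5]=14 ≤ 15 → i=4, swap nums[4],nums[5] → 6 10 3 8 14 19 16 17 11 15
j=6: nums[6]=16 > 15 → no swap
j=7: nums[7]=17 > 15 → no swap
j=8: nums[8]=11 ≤ 15 → i=5, swap nums[5],nums[8] → 6 10 3 8 14 11 16 17 19 15
final swap nums[6],nums[9] → 6 10 3 8 14 11 15 17 19 16; return 6

6 10 3 8 14 11 15 17 19 16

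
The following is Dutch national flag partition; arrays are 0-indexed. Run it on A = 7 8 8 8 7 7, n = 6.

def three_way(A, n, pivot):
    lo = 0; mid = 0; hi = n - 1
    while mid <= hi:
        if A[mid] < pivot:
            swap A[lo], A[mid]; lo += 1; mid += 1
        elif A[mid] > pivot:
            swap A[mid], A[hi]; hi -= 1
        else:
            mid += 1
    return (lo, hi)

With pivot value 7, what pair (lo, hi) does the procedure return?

pivot = 7; lo=0, mid=0, hi=5
A[mid]=7=7: mid=1
A[mid]=8>7: swap A[1],A[5]; hi=4 → 7 7 8 8 7 8
A[mid]=7=7: mid=2
A[mid]=8>7: swap A[2],A[4]; hi=3 → 7 7 7 8 8 8
A[mid]=7=7: mid=3
A[mid]=8>7: swap A[3],A[3]; hi=2 → 7 7 7 8 8 8
end: lo=0, hi=2; A = 7 7 7 8 8 8

(0, 2)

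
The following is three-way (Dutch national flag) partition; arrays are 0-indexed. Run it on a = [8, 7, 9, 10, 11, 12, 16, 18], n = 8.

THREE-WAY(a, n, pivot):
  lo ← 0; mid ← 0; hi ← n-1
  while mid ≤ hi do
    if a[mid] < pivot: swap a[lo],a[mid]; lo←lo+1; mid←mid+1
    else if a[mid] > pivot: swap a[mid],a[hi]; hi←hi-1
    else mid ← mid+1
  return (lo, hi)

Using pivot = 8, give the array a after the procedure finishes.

[7, 8, 10, 11, 12, 16, 18, 9]

lo=0 mid=0 hi=7
8=8: mid=1
7<8: swap(0,1), lo=1 mid=2 ⇒ [7, 8, 9, 10, 11, 12, 16, 18]
9>8: swap(2,7), hi=6 ⇒ [7, 8, 18, 10, 11, 12, 16, 9]
18>8: swap(2,6), hi=5 ⇒ [7, 8, 16, 10, 11, 12, 18, 9]
16>8: swap(2,5), hi=4 ⇒ [7, 8, 12, 10, 11, 16, 18, 9]
12>8: swap(2,4), hi=3 ⇒ [7, 8, 11, 10, 12, 16, 18, 9]
11>8: swap(2,3), hi=2 ⇒ [7, 8, 10, 11, 12, 16, 18, 9]
10>8: swap(2,2), hi=1 ⇒ [7, 8, 10, 11, 12, 16, 18, 9]
done. lo=1 hi=1; a=[7, 8, 10, 11, 12, 16, 18, 9]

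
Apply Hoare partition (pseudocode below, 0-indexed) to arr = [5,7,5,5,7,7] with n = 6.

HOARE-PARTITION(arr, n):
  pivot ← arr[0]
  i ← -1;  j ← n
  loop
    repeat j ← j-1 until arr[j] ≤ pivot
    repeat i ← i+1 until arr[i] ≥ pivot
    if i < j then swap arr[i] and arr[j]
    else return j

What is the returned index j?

1

pivot=5
j stops at 3 (5), i stops at 0 (5); swap ⇒ [5,7,5,5,7,7]
j stops at 2 (5), i stops at 1 (7); swap ⇒ [5,5,7,5,7,7]
j stops at 1, i stops at 2; i≥j ⇒ return 1. arr=[5,5,7,5,7,7]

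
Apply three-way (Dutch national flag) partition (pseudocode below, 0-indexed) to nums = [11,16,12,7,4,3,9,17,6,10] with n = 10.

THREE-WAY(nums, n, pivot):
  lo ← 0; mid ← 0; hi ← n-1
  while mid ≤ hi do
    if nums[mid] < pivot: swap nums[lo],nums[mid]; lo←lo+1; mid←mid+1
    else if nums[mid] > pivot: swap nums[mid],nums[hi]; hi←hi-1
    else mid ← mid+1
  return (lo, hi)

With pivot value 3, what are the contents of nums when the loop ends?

[3,12,7,4,16,9,17,6,10,11]

pivot = 3; lo=0, mid=0, hi=9
nums[mid]=11>3: swap nums[0],nums[9]; hi=8 → [10,16,12,7,4,3,9,17,6,11]
nums[mid]=10>3: swap nums[0],nums[8]; hi=7 → [6,16,12,7,4,3,9,17,10,11]
nums[mid]=6>3: swap nums[0],nums[7]; hi=6 → [17,16,12,7,4,3,9,6,10,11]
nums[mid]=17>3: swap nums[0],nums[6]; hi=5 → [9,16,12,7,4,3,17,6,10,11]
nums[mid]=9>3: swap nums[0],nums[5]; hi=4 → [3,16,12,7,4,9,17,6,10,11]
nums[mid]=3=3: mid=1
nums[mid]=16>3: swap nums[1],nums[4]; hi=3 → [3,4,12,7,16,9,17,6,10,11]
nums[mid]=4>3: swap nums[1],nums[3]; hi=2 → [3,7,12,4,16,9,17,6,10,11]
nums[mid]=7>3: swap nums[1],nums[2]; hi=1 → [3,12,7,4,16,9,17,6,10,11]
nums[mid]=12>3: swap nums[1],nums[1]; hi=0 → [3,12,7,4,16,9,17,6,10,11]
end: lo=0, hi=0; nums = [3,12,7,4,16,9,17,6,10,11]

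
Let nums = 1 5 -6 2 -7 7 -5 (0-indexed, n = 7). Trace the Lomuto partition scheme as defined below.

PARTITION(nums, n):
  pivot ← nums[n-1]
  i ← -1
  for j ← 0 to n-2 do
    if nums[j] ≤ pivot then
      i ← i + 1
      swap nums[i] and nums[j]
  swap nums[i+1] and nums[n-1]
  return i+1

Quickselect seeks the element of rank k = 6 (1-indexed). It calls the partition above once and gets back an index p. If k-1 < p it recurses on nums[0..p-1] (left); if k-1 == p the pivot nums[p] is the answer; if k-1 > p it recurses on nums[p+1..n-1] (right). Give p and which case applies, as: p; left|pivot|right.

pivot = nums[6] = -5; i = -1
j=0: nums[0]=1 > -5 → no swap
j=1: nums[1]=5 > -5 → no swap
j=2: nums[2]=-6 ≤ -5 → i=0, swap nums[0],nums[2] → -6 5 1 2 -7 7 -5
j=3: nums[3]=2 > -5 → no swap
j=4: nums[4]=-7 ≤ -5 → i=1, swap nums[1],nums[4] → -6 -7 1 2 5 7 -5
j=5: nums[5]=7 > -5 → no swap
final swap nums[2],nums[6] → -6 -7 -5 2 5 7 1; return 2
p = 2; k-1 = 5 > 2 ⇒ right

2; right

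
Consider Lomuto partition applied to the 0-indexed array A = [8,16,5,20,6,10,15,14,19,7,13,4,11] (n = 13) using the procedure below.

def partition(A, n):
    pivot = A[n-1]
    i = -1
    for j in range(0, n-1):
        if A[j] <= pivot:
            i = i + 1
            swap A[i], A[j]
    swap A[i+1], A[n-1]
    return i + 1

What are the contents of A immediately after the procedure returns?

[8,5,6,10,7,4,11,14,19,16,13,20,15]

pivot=11, i=-1
j=0: 8≤11, i=0, swap(0,0) ⇒ [8,16,5,20,6,10,15,14,19,7,13,4,11]
j=1: 16>11, skip
j=2: 5≤11, i=1, swap(1,2) ⇒ [8,5,16,20,6,10,15,14,19,7,13,4,11]
j=3: 20>11, skip
j=4: 6≤11, i=2, swap(2,4) ⇒ [8,5,6,20,16,10,15,14,19,7,13,4,11]
j=5: 10≤11, i=3, swap(3,5) ⇒ [8,5,6,10,16,20,15,14,19,7,13,4,11]
j=6: 15>11, skip
j=7: 14>11, skip
j=8: 19>11, skip
j=9: 7≤11, i=4, swap(4,9) ⇒ [8,5,6,10,7,20,15,14,19,16,13,4,11]
j=10: 13>11, skip
j=11: 4≤11, i=5, swap(5,11) ⇒ [8,5,6,10,7,4,15,14,19,16,13,20,11]
swap(6,12) ⇒ [8,5,6,10,7,4,11,14,19,16,13,20,15]; return 6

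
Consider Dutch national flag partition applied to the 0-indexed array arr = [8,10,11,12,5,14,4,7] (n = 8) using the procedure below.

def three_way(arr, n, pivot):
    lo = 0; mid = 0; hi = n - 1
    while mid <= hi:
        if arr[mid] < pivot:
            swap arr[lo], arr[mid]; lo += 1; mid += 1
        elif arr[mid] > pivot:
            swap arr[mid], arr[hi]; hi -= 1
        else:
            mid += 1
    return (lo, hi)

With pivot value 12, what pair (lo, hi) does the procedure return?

lo=0 mid=0 hi=7
8<12: swap(0,0), lo=1 mid=1 ⇒ [8,10,11,12,5,14,4,7]
10<12: swap(1,1), lo=2 mid=2 ⇒ [8,10,11,12,5,14,4,7]
11<12: swap(2,2), lo=3 mid=3 ⇒ [8,10,11,12,5,14,4,7]
12=12: mid=4
5<12: swap(3,4), lo=4 mid=5 ⇒ [8,10,11,5,12,14,4,7]
14>12: swap(5,7), hi=6 ⇒ [8,10,11,5,12,7,4,14]
7<12: swap(4,5), lo=5 mid=6 ⇒ [8,10,11,5,7,12,4,14]
4<12: swap(5,6), lo=6 mid=7 ⇒ [8,10,11,5,7,4,12,14]
done. lo=6 hi=6; arr=[8,10,11,5,7,4,12,14]

(6, 6)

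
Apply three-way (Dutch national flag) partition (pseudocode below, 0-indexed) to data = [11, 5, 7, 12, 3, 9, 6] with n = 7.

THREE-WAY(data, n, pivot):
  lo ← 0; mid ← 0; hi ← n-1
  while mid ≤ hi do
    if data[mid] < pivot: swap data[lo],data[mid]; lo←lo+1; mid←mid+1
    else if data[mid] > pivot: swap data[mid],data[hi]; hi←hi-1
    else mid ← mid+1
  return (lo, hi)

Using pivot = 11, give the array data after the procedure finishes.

[5, 7, 6, 3, 9, 11, 12]

lo=0 mid=0 hi=6
11=11: mid=1
5<11: swap(0,1), lo=1 mid=2 ⇒ [5, 11, 7, 12, 3, 9, 6]
7<11: swap(1,2), lo=2 mid=3 ⇒ [5, 7, 11, 12, 3, 9, 6]
12>11: swap(3,6), hi=5 ⇒ [5, 7, 11, 6, 3, 9, 12]
6<11: swap(2,3), lo=3 mid=4 ⇒ [5, 7, 6, 11, 3, 9, 12]
3<11: swap(3,4), lo=4 mid=5 ⇒ [5, 7, 6, 3, 11, 9, 12]
9<11: swap(4,5), lo=5 mid=6 ⇒ [5, 7, 6, 3, 9, 11, 12]
done. lo=5 hi=5; data=[5, 7, 6, 3, 9, 11, 12]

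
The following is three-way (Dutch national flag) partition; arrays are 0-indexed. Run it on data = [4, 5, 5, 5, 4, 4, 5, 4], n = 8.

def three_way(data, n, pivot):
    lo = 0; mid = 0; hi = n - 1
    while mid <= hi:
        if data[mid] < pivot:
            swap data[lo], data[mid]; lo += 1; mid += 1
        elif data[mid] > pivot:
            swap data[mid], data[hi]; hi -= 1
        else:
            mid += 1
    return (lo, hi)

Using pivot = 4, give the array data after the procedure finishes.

pivot = 4; lo=0, mid=0, hi=7
data[mid]=4=4: mid=1
data[mid]=5>4: swap data[1],data[7]; hi=6 → [4, 4, 5, 5, 4, 4, 5, 5]
data[mid]=4=4: mid=2
data[mid]=5>4: swap data[2],data[6]; hi=5 → [4, 4, 5, 5, 4, 4, 5, 5]
data[mid]=5>4: swap data[2],data[5]; hi=4 → [4, 4, 4, 5, 4, 5, 5, 5]
data[mid]=4=4: mid=3
data[mid]=5>4: swap data[3],data[4]; hi=3 → [4, 4, 4, 4, 5, 5, 5, 5]
data[mid]=4=4: mid=4
end: lo=0, hi=3; data = [4, 4, 4, 4, 5, 5, 5, 5]

[4, 4, 4, 4, 5, 5, 5, 5]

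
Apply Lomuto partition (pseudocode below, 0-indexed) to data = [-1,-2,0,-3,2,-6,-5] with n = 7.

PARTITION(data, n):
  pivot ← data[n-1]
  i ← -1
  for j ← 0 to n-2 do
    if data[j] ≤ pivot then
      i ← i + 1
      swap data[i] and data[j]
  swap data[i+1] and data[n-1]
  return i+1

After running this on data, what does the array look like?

[-6,-5,0,-3,2,-1,-2]

pivot=-5, i=-1
j=0: -1>-5, skip
j=1: -2>-5, skip
j=2: 0>-5, skip
j=3: -3>-5, skip
j=4: 2>-5, skip
j=5: -6≤-5, i=0, swap(0,5) ⇒ [-6,-2,0,-3,2,-1,-5]
swap(1,6) ⇒ [-6,-5,0,-3,2,-1,-2]; return 1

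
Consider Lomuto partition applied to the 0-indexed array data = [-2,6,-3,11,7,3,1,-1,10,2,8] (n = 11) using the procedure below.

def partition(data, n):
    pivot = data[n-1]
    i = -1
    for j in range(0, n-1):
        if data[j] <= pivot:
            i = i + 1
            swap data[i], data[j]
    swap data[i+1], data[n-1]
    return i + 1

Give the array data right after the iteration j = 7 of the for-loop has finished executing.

pivot=8, i=-1
j=0: -2≤8, i=0, swap(0,0) ⇒ [-2,6,-3,11,7,3,1,-1,10,2,8]
j=1: 6≤8, i=1, swap(1,1) ⇒ [-2,6,-3,11,7,3,1,-1,10,2,8]
j=2: -3≤8, i=2, swap(2,2) ⇒ [-2,6,-3,11,7,3,1,-1,10,2,8]
j=3: 11>8, skip
j=4: 7≤8, i=3, swap(3,4) ⇒ [-2,6,-3,7,11,3,1,-1,10,2,8]
j=5: 3≤8, i=4, swap(4,5) ⇒ [-2,6,-3,7,3,11,1,-1,10,2,8]
j=6: 1≤8, i=5, swap(5,6) ⇒ [-2,6,-3,7,3,1,11,-1,10,2,8]
j=7: -1≤8, i=6, swap(6,7) ⇒ [-2,6,-3,7,3,1,-1,11,10,2,8]
(after j=7) data = [-2,6,-3,7,3,1,-1,11,10,2,8]

[-2,6,-3,7,3,1,-1,11,10,2,8]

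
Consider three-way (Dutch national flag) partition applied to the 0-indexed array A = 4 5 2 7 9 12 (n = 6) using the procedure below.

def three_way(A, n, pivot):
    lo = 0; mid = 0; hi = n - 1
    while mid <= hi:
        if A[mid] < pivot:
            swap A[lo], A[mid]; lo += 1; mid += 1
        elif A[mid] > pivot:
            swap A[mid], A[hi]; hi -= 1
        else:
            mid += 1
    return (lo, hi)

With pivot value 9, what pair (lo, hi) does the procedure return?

lo=0 mid=0 hi=5
4<9: swap(0,0), lo=1 mid=1 ⇒ 4 5 2 7 9 12
5<9: swap(1,1), lo=2 mid=2 ⇒ 4 5 2 7 9 12
2<9: swap(2,2), lo=3 mid=3 ⇒ 4 5 2 7 9 12
7<9: swap(3,3), lo=4 mid=4 ⇒ 4 5 2 7 9 12
9=9: mid=5
12>9: swap(5,5), hi=4 ⇒ 4 5 2 7 9 12
done. lo=4 hi=4; A=4 5 2 7 9 12

(4, 4)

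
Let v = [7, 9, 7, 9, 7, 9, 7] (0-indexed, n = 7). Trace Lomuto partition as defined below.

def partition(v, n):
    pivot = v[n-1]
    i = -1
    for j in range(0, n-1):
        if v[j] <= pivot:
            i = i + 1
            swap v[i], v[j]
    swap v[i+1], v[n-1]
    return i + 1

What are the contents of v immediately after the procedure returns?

pivot = v[6] = 7; i = -1
j=0: v[0]=7 ≤ 7 → i=0, swap v[0],v[0] (no change) → [7, 9, 7, 9, 7, 9, 7]
j=1: v[1]=9 > 7 → no swap
j=2: v[2]=7 ≤ 7 → i=1, swap v[1],v[2] → [7, 7, 9, 9, 7, 9, 7]
j=3: v[3]=9 > 7 → no swap
j=4: v[4]=7 ≤ 7 → i=2, swap v[2],v[4] → [7, 7, 7, 9, 9, 9, 7]
j=5: v[5]=9 > 7 → no swap
final swap v[3],v[6] → [7, 7, 7, 7, 9, 9, 9]; return 3

[7, 7, 7, 7, 9, 9, 9]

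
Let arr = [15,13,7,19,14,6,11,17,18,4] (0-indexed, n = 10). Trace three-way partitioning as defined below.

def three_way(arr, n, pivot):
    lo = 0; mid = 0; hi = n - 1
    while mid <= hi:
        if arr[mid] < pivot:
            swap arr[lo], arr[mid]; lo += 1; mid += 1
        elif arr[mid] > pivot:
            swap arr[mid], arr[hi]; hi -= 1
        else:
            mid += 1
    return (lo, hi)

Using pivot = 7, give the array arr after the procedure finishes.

pivot = 7; lo=0, mid=0, hi=9
arr[mid]=15>7: swap arr[0],arr[9]; hi=8 → [4,13,7,19,14,6,11,17,18,15]
arr[mid]=4<7: swap arr[0],arr[0]; lo=1,mid=1 → [4,13,7,19,14,6,11,17,18,15]
arr[mid]=13>7: swap arr[1],arr[8]; hi=7 → [4,18,7,19,14,6,11,17,13,15]
arr[mid]=18>7: swap arr[1],arr[7]; hi=6 → [4,17,7,19,14,6,11,18,13,15]
arr[mid]=17>7: swap arr[1],arr[6]; hi=5 → [4,11,7,19,14,6,17,18,13,15]
arr[mid]=11>7: swap arr[1],arr[5]; hi=4 → [4,6,7,19,14,11,17,18,13,15]
arr[mid]=6<7: swap arr[1],arr[1]; lo=2,mid=2 → [4,6,7,19,14,11,17,18,13,15]
arr[mid]=7=7: mid=3
arr[mid]=19>7: swap arr[3],arr[4]; hi=3 → [4,6,7,14,19,11,17,18,13,15]
arr[mid]=14>7: swap arr[3],arr[3]; hi=2 → [4,6,7,14,19,11,17,18,13,15]
end: lo=2, hi=2; arr = [4,6,7,14,19,11,17,18,13,15]

[4,6,7,14,19,11,17,18,13,15]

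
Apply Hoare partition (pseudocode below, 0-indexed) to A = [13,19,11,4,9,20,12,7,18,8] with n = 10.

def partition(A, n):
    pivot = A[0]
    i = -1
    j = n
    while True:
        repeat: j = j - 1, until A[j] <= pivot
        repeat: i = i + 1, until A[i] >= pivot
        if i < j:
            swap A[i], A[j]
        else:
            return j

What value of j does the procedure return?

pivot=13
j stops at 9 (8), i stops at 0 (13); swap ⇒ [8,19,11,4,9,20,12,7,18,13]
j stops at 7 (7), i stops at 1 (19); swap ⇒ [8,7,11,4,9,20,12,19,18,13]
j stops at 6 (12), i stops at 5 (20); swap ⇒ [8,7,11,4,9,12,20,19,18,13]
j stops at 5, i stops at 6; i≥j ⇒ return 5. A=[8,7,11,4,9,12,20,19,18,13]

5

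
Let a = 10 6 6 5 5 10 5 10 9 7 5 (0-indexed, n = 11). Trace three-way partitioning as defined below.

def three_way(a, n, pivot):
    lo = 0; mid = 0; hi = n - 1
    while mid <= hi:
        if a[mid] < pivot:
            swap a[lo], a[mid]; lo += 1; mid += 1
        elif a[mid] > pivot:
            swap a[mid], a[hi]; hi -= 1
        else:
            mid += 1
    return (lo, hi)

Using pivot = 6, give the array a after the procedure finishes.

5 5 5 5 6 6 10 9 7 10 10

pivot = 6; lo=0, mid=0, hi=10
a[mid]=10>6: swap a[0],a[10]; hi=9 → 5 6 6 5 5 10 5 10 9 7 10
a[mid]=5<6: swap a[0],a[0]; lo=1,mid=1 → 5 6 6 5 5 10 5 10 9 7 10
a[mid]=6=6: mid=2
a[mid]=6=6: mid=3
a[mid]=5<6: swap a[1],a[3]; lo=2,mid=4 → 5 5 6 6 5 10 5 10 9 7 10
a[mid]=5<6: swap a[2],a[4]; lo=3,mid=5 → 5 5 5 6 6 10 5 10 9 7 10
a[mid]=10>6: swap a[5],a[9]; hi=8 → 5 5 5 6 6 7 5 10 9 10 10
a[mid]=7>6: swap a[5],a[8]; hi=7 → 5 5 5 6 6 9 5 10 7 10 10
a[mid]=9>6: swap a[5],a[7]; hi=6 → 5 5 5 6 6 10 5 9 7 10 10
a[mid]=10>6: swap a[5],a[6]; hi=5 → 5 5 5 6 6 5 10 9 7 10 10
a[mid]=5<6: swap a[3],a[5]; lo=4,mid=6 → 5 5 5 5 6 6 10 9 7 10 10
end: lo=4, hi=5; a = 5 5 5 5 6 6 10 9 7 10 10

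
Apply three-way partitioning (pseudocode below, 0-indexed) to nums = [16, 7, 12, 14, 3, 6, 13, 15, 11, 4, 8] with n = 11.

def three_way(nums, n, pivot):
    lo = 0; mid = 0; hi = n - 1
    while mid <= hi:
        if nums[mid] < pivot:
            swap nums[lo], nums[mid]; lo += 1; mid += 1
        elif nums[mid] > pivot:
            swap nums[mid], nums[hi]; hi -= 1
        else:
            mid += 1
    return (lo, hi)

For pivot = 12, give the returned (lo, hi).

pivot = 12; lo=0, mid=0, hi=10
nums[mid]=16>12: swap nums[0],nums[10]; hi=9 → [8, 7, 12, 14, 3, 6, 13, 15, 11, 4, 16]
nums[mid]=8<12: swap nums[0],nums[0]; lo=1,mid=1 → [8, 7, 12, 14, 3, 6, 13, 15, 11, 4, 16]
nums[mid]=7<12: swap nums[1],nums[1]; lo=2,mid=2 → [8, 7, 12, 14, 3, 6, 13, 15, 11, 4, 16]
nums[mid]=12=12: mid=3
nums[mid]=14>12: swap nums[3],nums[9]; hi=8 → [8, 7, 12, 4, 3, 6, 13, 15, 11, 14, 16]
nums[mid]=4<12: swap nums[2],nums[3]; lo=3,mid=4 → [8, 7, 4, 12, 3, 6, 13, 15, 11, 14, 16]
nums[mid]=3<12: swap nums[3],nums[4]; lo=4,mid=5 → [8, 7, 4, 3, 12, 6, 13, 15, 11, 14, 16]
nums[mid]=6<12: swap nums[4],nums[5]; lo=5,mid=6 → [8, 7, 4, 3, 6, 12, 13, 15, 11, 14, 16]
nums[mid]=13>12: swap nums[6],nums[8]; hi=7 → [8, 7, 4, 3, 6, 12, 11, 15, 13, 14, 16]
nums[mid]=11<12: swap nums[5],nums[6]; lo=6,mid=7 → [8, 7, 4, 3, 6, 11, 12, 15, 13, 14, 16]
nums[mid]=15>12: swap nums[7],nums[7]; hi=6 → [8, 7, 4, 3, 6, 11, 12, 15, 13, 14, 16]
end: lo=6, hi=6; nums = [8, 7, 4, 3, 6, 11, 12, 15, 13, 14, 16]

(6, 6)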